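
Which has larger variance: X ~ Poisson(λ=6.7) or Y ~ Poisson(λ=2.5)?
X has larger variance (6.7000 > 2.5000)

Compute the variance for each distribution:

X ~ Poisson(λ=6.7):
Var(X) = 6.7000

Y ~ Poisson(λ=2.5):
Var(Y) = 2.5000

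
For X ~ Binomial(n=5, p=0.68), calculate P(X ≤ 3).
0.512505

We have X ~ Binomial(n=5, p=0.68).

The CDF gives us P(X ≤ k).

Using the CDF:
P(X ≤ 3) = 0.512505

This means there's approximately a 51.3% chance that X is at most 3.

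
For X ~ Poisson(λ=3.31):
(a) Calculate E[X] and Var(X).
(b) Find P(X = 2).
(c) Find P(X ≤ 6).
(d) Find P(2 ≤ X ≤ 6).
(a) E[X] = 3.3100, Var(X) = 3.3100
(b) P(X = 2) = 0.200037
(c) P(X ≤ 6) = 0.948370
(d) P(2 ≤ X ≤ 6) = 0.790985

We have X ~ Poisson(λ=3.31).

(a) Moments:
E[X] = 3.3100
Var(X) = 3.3100
σ = √Var(X) = 1.8193

(b) Point probability using PMF:
P(X = 2) = 0.200037

(c) Cumulative probability using CDF:
P(X ≤ 6) = F(6) = 0.948370

(d) Range probability:
P(2 ≤ X ≤ 6) = P(X ≤ 6) - P(X ≤ 1)
                   = F(6) - F(1)
                   = 0.948370 - 0.157385
                   = 0.790985

This means approximately 79.1% of outcomes fall in the interval [2, 6].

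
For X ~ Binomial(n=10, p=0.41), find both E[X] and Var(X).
E[X] = 4.1000, Var(X) = 2.4190

We have X ~ Binomial(n=10, p=0.41).

For a Binomial distribution with n=10, p=0.41:

Expected value:
E[X] = 4.1000

Variance:
Var(X) = 2.4190

Standard deviation:
σ = √Var(X) = 1.5553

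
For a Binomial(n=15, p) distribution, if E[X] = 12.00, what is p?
p = 0.8

For a Binomial(n, p) distribution:
E[X] = n × p

Given n = 15 and E[X] = 12.00:
12.00 = 15 × p
p = 12.00 / 15 = 0.8

Verification: Binomial(15, 0.8) has E[X] = 12.00 ✓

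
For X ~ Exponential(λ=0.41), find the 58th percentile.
2.1159

We have X ~ Exponential(λ=0.41).

We want to find x such that P(X ≤ x) = 0.58.

This is the 58th percentile, which means 58% of values fall below this point.

Using the inverse CDF (quantile function):
x = F⁻¹(0.58) = 2.1159

Verification: P(X ≤ 2.1159) = 0.58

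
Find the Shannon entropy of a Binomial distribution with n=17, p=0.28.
2.0287 nats

We have X ~ Binomial(n=17, p=0.28).

The Shannon entropy measures the uncertainty or information content of the distribution.

For a Binomial distribution with n=17, p=0.28:
H(X) = 2.0287 nats

(In bits, this would be 2.9267 bits.)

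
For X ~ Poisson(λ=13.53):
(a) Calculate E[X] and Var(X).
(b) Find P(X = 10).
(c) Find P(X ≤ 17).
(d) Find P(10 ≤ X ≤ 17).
(a) E[X] = 13.5300, Var(X) = 13.5300
(b) P(X = 10) = 0.075372
(c) P(X ≤ 17) = 0.858971
(d) P(10 ≤ X ≤ 17) = 0.725387

We have X ~ Poisson(λ=13.53).

(a) Moments:
E[X] = 13.5300
Var(X) = 13.5300
σ = √Var(X) = 3.6783

(b) Point probability using PMF:
P(X = 10) = 0.075372

(c) Cumulative probability using CDF:
P(X ≤ 17) = F(17) = 0.858971

(d) Range probability:
P(10 ≤ X ≤ 17) = P(X ≤ 17) - P(X ≤ 9)
                   = F(17) - F(9)
                   = 0.858971 - 0.133584
                   = 0.725387

This means approximately 72.5% of outcomes fall in the interval [10, 17].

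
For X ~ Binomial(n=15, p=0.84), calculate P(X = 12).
0.229997

We have X ~ Binomial(n=15, p=0.84).

For a Binomial distribution, the PMF gives us the probability of each outcome.

Using the PMF formula:
P(X = 12) = 0.229997

Rounded to 4 decimal places: 0.2300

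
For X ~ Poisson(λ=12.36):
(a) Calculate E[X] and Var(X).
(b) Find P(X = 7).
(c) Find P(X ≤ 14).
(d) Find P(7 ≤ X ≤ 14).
(a) E[X] = 12.3600, Var(X) = 12.3600
(b) P(X = 7) = 0.037482
(c) P(X ≤ 14) = 0.738522
(d) P(7 ≤ X ≤ 14) = 0.701087

We have X ~ Poisson(λ=12.36).

(a) Moments:
E[X] = 12.3600
Var(X) = 12.3600
σ = √Var(X) = 3.5157

(b) Point probability using PMF:
P(X = 7) = 0.037482

(c) Cumulative probability using CDF:
P(X ≤ 14) = F(14) = 0.738522

(d) Range probability:
P(7 ≤ X ≤ 14) = P(X ≤ 14) - P(X ≤ 6)
                   = F(14) - F(6)
                   = 0.738522 - 0.037434
                   = 0.701087

This means approximately 70.1% of outcomes fall in the interval [7, 14].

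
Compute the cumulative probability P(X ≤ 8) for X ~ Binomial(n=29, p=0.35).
0.264549

We have X ~ Binomial(n=29, p=0.35).

The CDF gives us P(X ≤ k).

Using the CDF:
P(X ≤ 8) = 0.264549

This means there's approximately a 26.5% chance that X is at most 8.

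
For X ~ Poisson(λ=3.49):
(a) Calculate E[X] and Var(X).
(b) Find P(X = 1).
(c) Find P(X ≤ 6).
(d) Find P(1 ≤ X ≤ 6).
(a) E[X] = 3.4900, Var(X) = 3.4900
(b) P(X = 1) = 0.106448
(c) P(X ≤ 6) = 0.935480
(d) P(1 ≤ X ≤ 6) = 0.904979

We have X ~ Poisson(λ=3.49).

(a) Moments:
E[X] = 3.4900
Var(X) = 3.4900
σ = √Var(X) = 1.8682

(b) Point probability using PMF:
P(X = 1) = 0.106448

(c) Cumulative probability using CDF:
P(X ≤ 6) = F(6) = 0.935480

(d) Range probability:
P(1 ≤ X ≤ 6) = P(X ≤ 6) - P(X ≤ 0)
                   = F(6) - F(0)
                   = 0.935480 - 0.030501
                   = 0.904979

This means approximately 90.5% of outcomes fall in the interval [1, 6].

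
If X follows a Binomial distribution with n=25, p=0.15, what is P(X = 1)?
0.075873

We have X ~ Binomial(n=25, p=0.15).

For a Binomial distribution, the PMF gives us the probability of each outcome.

Using the PMF formula:
P(X = 1) = 0.075873

Rounded to 4 decimal places: 0.0759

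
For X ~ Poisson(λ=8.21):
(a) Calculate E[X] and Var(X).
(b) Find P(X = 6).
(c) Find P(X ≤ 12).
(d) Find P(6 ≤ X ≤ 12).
(a) E[X] = 8.2100, Var(X) = 8.2100
(b) P(X = 6) = 0.115656
(c) P(X ≤ 12) = 0.925561
(d) P(6 ≤ X ≤ 12) = 0.752814

We have X ~ Poisson(λ=8.21).

(a) Moments:
E[X] = 8.2100
Var(X) = 8.2100
σ = √Var(X) = 2.8653

(b) Point probability using PMF:
P(X = 6) = 0.115656

(c) Cumulative probability using CDF:
P(X ≤ 12) = F(12) = 0.925561

(d) Range probability:
P(6 ≤ X ≤ 12) = P(X ≤ 12) - P(X ≤ 5)
                   = F(12) - F(5)
                   = 0.925561 - 0.172748
                   = 0.752814

This means approximately 75.3% of outcomes fall in the interval [6, 12].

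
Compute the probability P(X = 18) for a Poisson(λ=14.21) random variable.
0.058753

We have X ~ Poisson(λ=14.21).

For a Poisson distribution, the PMF gives us the probability of each outcome.

Using the PMF formula:
P(X = 18) = 0.058753

Rounded to 4 decimal places: 0.0588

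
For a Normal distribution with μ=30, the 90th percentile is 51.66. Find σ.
σ = 16.9014

For X ~ Normal(μ, σ), the p-th percentile satisfies x = μ + z_p × σ,
where z_p = Φ⁻¹(p) is the standard normal quantile.

Step 1: z_{0.9} = Φ⁻¹(0.9) = 1.2816

Step 2: Solve for σ:
51.66 = 30 + 1.2816 × σ
σ = (51.66 - 30) / 1.2816
σ = 21.66 / 1.2816
σ = 16.9014

Verification: μ + z × σ = 30 + 1.2816 × 16.9014 = 51.66 ✓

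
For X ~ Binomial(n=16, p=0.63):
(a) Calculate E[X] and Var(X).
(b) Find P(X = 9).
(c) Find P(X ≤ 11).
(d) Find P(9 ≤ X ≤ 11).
(a) E[X] = 10.0800, Var(X) = 3.7296
(b) P(X = 9) = 0.169786
(c) P(X ≤ 11) = 0.764908
(d) P(9 ≤ X ≤ 11) = 0.560101

We have X ~ Binomial(n=16, p=0.63).

(a) Moments:
E[X] = 10.0800
Var(X) = 3.7296
σ = √Var(X) = 1.9312

(b) Point probability using PMF:
P(X = 9) = 0.169786

(c) Cumulative probability using CDF:
P(X ≤ 11) = F(11) = 0.764908

(d) Range probability:
P(9 ≤ X ≤ 11) = P(X ≤ 11) - P(X ≤ 8)
                   = F(11) - F(8)
                   = 0.764908 - 0.204807
                   = 0.560101

This means approximately 56.0% of outcomes fall in the interval [9, 11].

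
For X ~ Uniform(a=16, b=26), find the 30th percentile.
19.0000

We have X ~ Uniform(a=16, b=26).

We want to find x such that P(X ≤ x) = 0.3.

This is the 30th percentile, which means 30% of values fall below this point.

Using the inverse CDF (quantile function):
x = F⁻¹(0.3) = 19.0000

Verification: P(X ≤ 19.0000) = 0.3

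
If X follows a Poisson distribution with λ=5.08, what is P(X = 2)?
0.080257

We have X ~ Poisson(λ=5.08).

For a Poisson distribution, the PMF gives us the probability of each outcome.

Using the PMF formula:
P(X = 2) = 0.080257

Rounded to 4 decimal places: 0.0803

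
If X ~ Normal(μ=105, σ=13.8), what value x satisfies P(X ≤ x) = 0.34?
99.3080

We have X ~ Normal(μ=105, σ=13.8).

We want to find x such that P(X ≤ x) = 0.34.

This is the 34th percentile, which means 34% of values fall below this point.

Using the inverse CDF (quantile function):
x = F⁻¹(0.34) = 99.3080

Verification: P(X ≤ 99.3080) = 0.34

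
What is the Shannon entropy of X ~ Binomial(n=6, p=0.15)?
1.2039 nats

We have X ~ Binomial(n=6, p=0.15).

The Shannon entropy measures the uncertainty or information content of the distribution.

For a Binomial distribution with n=6, p=0.15:
H(X) = 1.2039 nats

(In bits, this would be 1.7369 bits.)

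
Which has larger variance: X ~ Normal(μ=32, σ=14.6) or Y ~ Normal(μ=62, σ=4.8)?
X has larger variance (213.1600 > 23.0400)

Compute the variance for each distribution:

X ~ Normal(μ=32, σ=14.6):
Var(X) = 213.1600

Y ~ Normal(μ=62, σ=4.8):
Var(Y) = 23.0400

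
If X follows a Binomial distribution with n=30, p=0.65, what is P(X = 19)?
0.147066

We have X ~ Binomial(n=30, p=0.65).

For a Binomial distribution, the PMF gives us the probability of each outcome.

Using the PMF formula:
P(X = 19) = 0.147066

Rounded to 4 decimal places: 0.1471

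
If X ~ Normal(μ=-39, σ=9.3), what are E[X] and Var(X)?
E[X] = -39.0000, Var(X) = 86.4900

We have X ~ Normal(μ=-39, σ=9.3).

For a Normal distribution with μ=-39, σ=9.3:

Expected value:
E[X] = -39.0000

Variance:
Var(X) = 86.4900

Standard deviation:
σ = √Var(X) = 9.3000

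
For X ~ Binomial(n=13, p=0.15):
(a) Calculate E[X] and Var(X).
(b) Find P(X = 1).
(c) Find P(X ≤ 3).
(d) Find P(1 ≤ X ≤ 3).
(a) E[X] = 1.9500, Var(X) = 1.6575
(b) P(X = 1) = 0.277371
(c) P(X ≤ 3) = 0.881997
(d) P(1 ≤ X ≤ 3) = 0.761092

We have X ~ Binomial(n=13, p=0.15).

(a) Moments:
E[X] = 1.9500
Var(X) = 1.6575
σ = √Var(X) = 1.2874

(b) Point probability using PMF:
P(X = 1) = 0.277371

(c) Cumulative probability using CDF:
P(X ≤ 3) = F(3) = 0.881997

(d) Range probability:
P(1 ≤ X ≤ 3) = P(X ≤ 3) - P(X ≤ 0)
                   = F(3) - F(0)
                   = 0.881997 - 0.120905
                   = 0.761092

This means approximately 76.1% of outcomes fall in the interval [1, 3].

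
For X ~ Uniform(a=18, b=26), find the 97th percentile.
25.7600

We have X ~ Uniform(a=18, b=26).

We want to find x such that P(X ≤ x) = 0.97.

This is the 97th percentile, which means 97% of values fall below this point.

Using the inverse CDF (quantile function):
x = F⁻¹(0.97) = 25.7600

Verification: P(X ≤ 25.7600) = 0.97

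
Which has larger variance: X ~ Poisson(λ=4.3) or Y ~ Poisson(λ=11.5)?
Y has larger variance (11.5000 > 4.3000)

Compute the variance for each distribution:

X ~ Poisson(λ=4.3):
Var(X) = 4.3000

Y ~ Poisson(λ=11.5):
Var(Y) = 11.5000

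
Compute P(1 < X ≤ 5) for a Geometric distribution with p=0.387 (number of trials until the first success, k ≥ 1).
0.526443

We have X ~ Geometric(p=0.387) (number of trials until the first success, k ≥ 1).

To find P(1 < X ≤ 5), we use:
P(1 < X ≤ 5) = P(X ≤ 5) - P(X ≤ 1)
                 = F(5) - F(1)
                 = 0.913443 - 0.387000
                 = 0.526443

So there's approximately a 52.6% chance that X falls in this range.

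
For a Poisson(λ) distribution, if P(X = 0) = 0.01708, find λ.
λ = 4.0698

For a Poisson(λ) distribution, the PMF at 0 is:
P(X = 0) = λ^0 e^(-λ) / 0! = e^(-λ)

Given P(X = 0) = 0.01708:
e^(-λ) = 0.01708
-λ = ln(0.01708)
λ = -ln(0.01708) = 4.0698

Verification: e^(-4.0698) = 0.01708 ✓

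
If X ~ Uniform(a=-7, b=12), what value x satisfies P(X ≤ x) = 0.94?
10.8600

We have X ~ Uniform(a=-7, b=12).

We want to find x such that P(X ≤ x) = 0.94.

This is the 94th percentile, which means 94% of values fall below this point.

Using the inverse CDF (quantile function):
x = F⁻¹(0.94) = 10.8600

Verification: P(X ≤ 10.8600) = 0.94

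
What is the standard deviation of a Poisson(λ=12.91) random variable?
3.5930

We have X ~ Poisson(λ=12.91).

For a Poisson distribution with λ=12.91:
σ = √Var(X) = 3.5930

The standard deviation is the square root of the variance.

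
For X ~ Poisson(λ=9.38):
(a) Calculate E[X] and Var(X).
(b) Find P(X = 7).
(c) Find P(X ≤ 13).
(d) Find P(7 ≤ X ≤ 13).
(a) E[X] = 9.3800, Var(X) = 9.3800
(b) P(X = 7) = 0.106981
(c) P(X ≤ 13) = 0.905377
(d) P(7 ≤ X ≤ 13) = 0.731053

We have X ~ Poisson(λ=9.38).

(a) Moments:
E[X] = 9.3800
Var(X) = 9.3800
σ = √Var(X) = 3.0627

(b) Point probability using PMF:
P(X = 7) = 0.106981

(c) Cumulative probability using CDF:
P(X ≤ 13) = F(13) = 0.905377

(d) Range probability:
P(7 ≤ X ≤ 13) = P(X ≤ 13) - P(X ≤ 6)
                   = F(13) - F(6)
                   = 0.905377 - 0.174324
                   = 0.731053

This means approximately 73.1% of outcomes fall in the interval [7, 13].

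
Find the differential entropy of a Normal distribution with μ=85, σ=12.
3.9038 nats

We have X ~ Normal(μ=85, σ=12).

The differential entropy measures the uncertainty or information content of the distribution.

For a Normal distribution with μ=85, σ=12:
h(X) = 3.9038 nats

(In bits, this would be 5.6321 bits.)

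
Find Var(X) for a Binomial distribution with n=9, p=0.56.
2.2176

We have X ~ Binomial(n=9, p=0.56).

For a Binomial distribution with n=9, p=0.56:
Var(X) = 2.2176

The variance measures the spread of the distribution around the mean.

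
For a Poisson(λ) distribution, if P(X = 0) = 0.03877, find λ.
λ = 3.2501

For a Poisson(λ) distribution, the PMF at 0 is:
P(X = 0) = λ^0 e^(-λ) / 0! = e^(-λ)

Given P(X = 0) = 0.03877:
e^(-λ) = 0.03877
-λ = ln(0.03877)
λ = -ln(0.03877) = 3.2501

Verification: e^(-3.2501) = 0.03877 ✓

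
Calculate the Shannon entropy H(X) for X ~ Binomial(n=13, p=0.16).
1.6625 nats

We have X ~ Binomial(n=13, p=0.16).

The Shannon entropy measures the uncertainty or information content of the distribution.

For a Binomial distribution with n=13, p=0.16:
H(X) = 1.6625 nats

(In bits, this would be 2.3984 bits.)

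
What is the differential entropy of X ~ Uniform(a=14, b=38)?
3.1781 nats

We have X ~ Uniform(a=14, b=38).

The differential entropy measures the uncertainty or information content of the distribution.

For a Uniform distribution with a=14, b=38:
h(X) = 3.1781 nats

(In bits, this would be 4.5850 bits.)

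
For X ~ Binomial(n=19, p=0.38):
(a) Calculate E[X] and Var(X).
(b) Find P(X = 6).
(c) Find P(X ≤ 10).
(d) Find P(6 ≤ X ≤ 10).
(a) E[X] = 7.2200, Var(X) = 4.4764
(b) P(X = 6) = 0.163409
(c) P(X ≤ 10) = 0.937505
(d) P(6 ≤ X ≤ 10) = 0.727016

We have X ~ Binomial(n=19, p=0.38).

(a) Moments:
E[X] = 7.2200
Var(X) = 4.4764
σ = √Var(X) = 2.1158

(b) Point probability using PMF:
P(X = 6) = 0.163409

(c) Cumulative probability using CDF:
P(X ≤ 10) = F(10) = 0.937505

(d) Range probability:
P(6 ≤ X ≤ 10) = P(X ≤ 10) - P(X ≤ 5)
                   = F(10) - F(5)
                   = 0.937505 - 0.210489
                   = 0.727016

This means approximately 72.7% of outcomes fall in the interval [6, 10].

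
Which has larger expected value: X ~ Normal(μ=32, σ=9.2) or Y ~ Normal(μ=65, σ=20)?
Y has larger mean (65.0000 > 32.0000)

Compute the expected value for each distribution:

X ~ Normal(μ=32, σ=9.2):
E[X] = 32.0000

Y ~ Normal(μ=65, σ=20):
E[Y] = 65.0000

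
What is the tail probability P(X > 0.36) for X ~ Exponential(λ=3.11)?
0.326410

We have X ~ Exponential(λ=3.11).

P(X > 0.36) = 1 - P(X ≤ 0.36)
                = 1 - F(0.36)
                = 1 - 0.673590
                = 0.326410

So there's approximately a 32.6% chance that X exceeds 0.36.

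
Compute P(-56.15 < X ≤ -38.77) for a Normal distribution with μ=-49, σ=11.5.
0.546094

We have X ~ Normal(μ=-49, σ=11.5).

To find P(-56.15 < X ≤ -38.77), we use:
P(-56.15 < X ≤ -38.77) = P(X ≤ -38.77) - P(X ≤ -56.15)
                 = F(-38.77) - F(-56.15)
                 = 0.813150 - 0.267057
                 = 0.546094

So there's approximately a 54.6% chance that X falls in this range.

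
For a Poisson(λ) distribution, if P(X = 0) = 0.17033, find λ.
λ = 1.7700

For a Poisson(λ) distribution, the PMF at 0 is:
P(X = 0) = λ^0 e^(-λ) / 0! = e^(-λ)

Given P(X = 0) = 0.17033:
e^(-λ) = 0.17033
-λ = ln(0.17033)
λ = -ln(0.17033) = 1.7700

Verification: e^(-1.7700) = 0.17033 ✓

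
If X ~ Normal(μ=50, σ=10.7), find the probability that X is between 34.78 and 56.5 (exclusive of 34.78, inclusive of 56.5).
0.650782

We have X ~ Normal(μ=50, σ=10.7).

To find P(34.78 < X ≤ 56.5), we use:
P(34.78 < X ≤ 56.5) = P(X ≤ 56.5) - P(X ≤ 34.78)
                 = F(56.5) - F(34.78)
                 = 0.728233 - 0.077451
                 = 0.650782

So there's approximately a 65.1% chance that X falls in this range.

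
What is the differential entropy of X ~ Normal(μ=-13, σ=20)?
4.4147 nats

We have X ~ Normal(μ=-13, σ=20).

The differential entropy measures the uncertainty or information content of the distribution.

For a Normal distribution with μ=-13, σ=20:
h(X) = 4.4147 nats

(In bits, this would be 6.3690 bits.)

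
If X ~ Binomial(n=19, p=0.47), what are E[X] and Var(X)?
E[X] = 8.9300, Var(X) = 4.7329

We have X ~ Binomial(n=19, p=0.47).

For a Binomial distribution with n=19, p=0.47:

Expected value:
E[X] = 8.9300

Variance:
Var(X) = 4.7329

Standard deviation:
σ = √Var(X) = 2.1755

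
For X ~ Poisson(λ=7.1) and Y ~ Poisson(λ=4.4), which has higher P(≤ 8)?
Y has higher probability (P(Y ≤ 8) = 0.9642 > P(X ≤ 8) = 0.7160)

Compute P(≤ 8) for each distribution:

X ~ Poisson(λ=7.1):
P(X ≤ 8) = 0.7160

Y ~ Poisson(λ=4.4):
P(Y ≤ 8) = 0.9642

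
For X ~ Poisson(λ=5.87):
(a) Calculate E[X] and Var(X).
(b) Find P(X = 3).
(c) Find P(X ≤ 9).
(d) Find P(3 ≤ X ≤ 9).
(a) E[X] = 5.8700, Var(X) = 5.8700
(b) P(X = 3) = 0.095160
(c) P(X ≤ 9) = 0.924734
(d) P(3 ≤ X ≤ 9) = 0.856707

We have X ~ Poisson(λ=5.87).

(a) Moments:
E[X] = 5.8700
Var(X) = 5.8700
σ = √Var(X) = 2.4228

(b) Point probability using PMF:
P(X = 3) = 0.095160

(c) Cumulative probability using CDF:
P(X ≤ 9) = F(9) = 0.924734

(d) Range probability:
P(3 ≤ X ≤ 9) = P(X ≤ 9) - P(X ≤ 2)
                   = F(9) - F(2)
                   = 0.924734 - 0.068027
                   = 0.856707

This means approximately 85.7% of outcomes fall in the interval [3, 9].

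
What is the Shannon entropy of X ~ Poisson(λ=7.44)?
2.4102 nats

We have X ~ Poisson(λ=7.44).

The Shannon entropy measures the uncertainty or information content of the distribution.

For a Poisson distribution with λ=7.44:
H(X) = 2.4102 nats

(In bits, this would be 3.4772 bits.)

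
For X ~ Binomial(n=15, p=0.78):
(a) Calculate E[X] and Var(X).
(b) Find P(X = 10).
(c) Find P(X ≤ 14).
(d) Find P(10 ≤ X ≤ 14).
(a) E[X] = 11.7000, Var(X) = 2.5740
(b) P(X = 10) = 0.129007
(c) P(X ≤ 14) = 0.975933
(d) P(10 ≤ X ≤ 14) = 0.885470

We have X ~ Binomial(n=15, p=0.78).

(a) Moments:
E[X] = 11.7000
Var(X) = 2.5740
σ = √Var(X) = 1.6044

(b) Point probability using PMF:
P(X = 10) = 0.129007

(c) Cumulative probability using CDF:
P(X ≤ 14) = F(14) = 0.975933

(d) Range probability:
P(10 ≤ X ≤ 14) = P(X ≤ 14) - P(X ≤ 9)
                   = F(14) - F(9)
                   = 0.975933 - 0.090463
                   = 0.885470

This means approximately 88.5% of outcomes fall in the interval [10, 14].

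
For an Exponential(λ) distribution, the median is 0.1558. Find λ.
λ = 4.4490

For X ~ Exponential(λ), the CDF is F(x) = 1 - e^(-λx).
The median m satisfies F(m) = 0.5:
1 - e^(-λm) = 0.5
e^(-λm) = 0.5
λm = ln(2)
m = ln(2) / λ

Given m = 0.1558:
λ = ln(2) / 0.1558 = 0.693147 / 0.1558 = 4.4490

Verification: ln(2) / 4.4490 = 0.1558 ✓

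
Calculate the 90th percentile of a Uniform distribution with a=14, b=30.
28.4000

We have X ~ Uniform(a=14, b=30).

We want to find x such that P(X ≤ x) = 0.9.

This is the 90th percentile, which means 90% of values fall below this point.

Using the inverse CDF (quantile function):
x = F⁻¹(0.9) = 28.4000

Verification: P(X ≤ 28.4000) = 0.9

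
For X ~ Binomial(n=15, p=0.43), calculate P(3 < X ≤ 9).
0.885290

We have X ~ Binomial(n=15, p=0.43).

To find P(3 < X ≤ 9), we use:
P(3 < X ≤ 9) = P(X ≤ 9) - P(X ≤ 3)
                 = F(9) - F(3)
                 = 0.943541 - 0.058251
                 = 0.885290

So there's approximately a 88.5% chance that X falls in this range.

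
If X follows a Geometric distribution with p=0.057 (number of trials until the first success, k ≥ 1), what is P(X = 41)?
0.005449

We have X ~ Geometric(p=0.057) (number of trials until the first success, k ≥ 1).

For a Geometric distribution, the PMF gives us the probability of each outcome.

Using the PMF formula:
P(X = 41) = 0.005449

Rounded to 4 decimal places: 0.0054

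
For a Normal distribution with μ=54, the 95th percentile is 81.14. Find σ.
σ = 16.4999

For X ~ Normal(μ, σ), the p-th percentile satisfies x = μ + z_p × σ,
where z_p = Φ⁻¹(p) is the standard normal quantile.

Step 1: z_{0.95} = Φ⁻¹(0.95) = 1.6449

Step 2: Solve for σ:
81.14 = 54 + 1.6449 × σ
σ = (81.14 - 54) / 1.6449
σ = 27.14 / 1.6449
σ = 16.4999

Verification: μ + z × σ = 54 + 1.6449 × 16.4999 = 81.14 ✓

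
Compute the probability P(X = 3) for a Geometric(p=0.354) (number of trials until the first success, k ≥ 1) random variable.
0.147730

We have X ~ Geometric(p=0.354) (number of trials until the first success, k ≥ 1).

For a Geometric distribution, the PMF gives us the probability of each outcome.

Using the PMF formula:
P(X = 3) = 0.147730

Rounded to 4 decimal places: 0.1477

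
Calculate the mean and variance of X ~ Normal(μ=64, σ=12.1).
E[X] = 64.0000, Var(X) = 146.4100

We have X ~ Normal(μ=64, σ=12.1).

For a Normal distribution with μ=64, σ=12.1:

Expected value:
E[X] = 64.0000

Variance:
Var(X) = 146.4100

Standard deviation:
σ = √Var(X) = 12.1000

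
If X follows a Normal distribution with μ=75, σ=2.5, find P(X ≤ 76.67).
0.747933

We have X ~ Normal(μ=75, σ=2.5).

The CDF gives us P(X ≤ k).

Using the CDF:
P(X ≤ 76.67) = 0.747933

This means there's approximately a 74.8% chance that X is at most 76.67.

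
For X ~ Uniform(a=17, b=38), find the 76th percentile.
32.9600

We have X ~ Uniform(a=17, b=38).

We want to find x such that P(X ≤ x) = 0.76.

This is the 76th percentile, which means 76% of values fall below this point.

Using the inverse CDF (quantile function):
x = F⁻¹(0.76) = 32.9600

Verification: P(X ≤ 32.9600) = 0.76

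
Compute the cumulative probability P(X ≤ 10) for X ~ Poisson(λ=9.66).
0.625494

We have X ~ Poisson(λ=9.66).

The CDF gives us P(X ≤ k).

Using the CDF:
P(X ≤ 10) = 0.625494

This means there's approximately a 62.5% chance that X is at most 10.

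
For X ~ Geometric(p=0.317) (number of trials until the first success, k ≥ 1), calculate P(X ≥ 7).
0.101514

We have X ~ Geometric(p=0.317) (number of trials until the first success, k ≥ 1).

For discrete distributions, P(X ≥ 7) = 1 - P(X ≤ 6).

P(X ≤ 6) = 0.898486
P(X ≥ 7) = 1 - 0.898486 = 0.101514

So there's approximately a 10.2% chance that X is at least 7.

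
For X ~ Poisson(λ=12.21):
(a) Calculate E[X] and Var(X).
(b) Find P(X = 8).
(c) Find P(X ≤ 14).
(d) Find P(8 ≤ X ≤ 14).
(a) E[X] = 12.2100, Var(X) = 12.2100
(b) P(X = 8) = 0.061020
(c) P(X ≤ 14) = 0.752699
(d) P(8 ≤ X ≤ 14) = 0.671975

We have X ~ Poisson(λ=12.21).

(a) Moments:
E[X] = 12.2100
Var(X) = 12.2100
σ = √Var(X) = 3.4943

(b) Point probability using PMF:
P(X = 8) = 0.061020

(c) Cumulative probability using CDF:
P(X ≤ 14) = F(14) = 0.752699

(d) Range probability:
P(8 ≤ X ≤ 14) = P(X ≤ 14) - P(X ≤ 7)
                   = F(14) - F(7)
                   = 0.752699 - 0.080724
                   = 0.671975

This means approximately 67.2% of outcomes fall in the interval [8, 14].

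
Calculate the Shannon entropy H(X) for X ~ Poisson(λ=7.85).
2.4377 nats

We have X ~ Poisson(λ=7.85).

The Shannon entropy measures the uncertainty or information content of the distribution.

For a Poisson distribution with λ=7.85:
H(X) = 2.4377 nats

(In bits, this would be 3.5169 bits.)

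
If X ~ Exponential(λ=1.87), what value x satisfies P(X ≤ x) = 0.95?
1.6020

We have X ~ Exponential(λ=1.87).

We want to find x such that P(X ≤ x) = 0.95.

This is the 95th percentile, which means 95% of values fall below this point.

Using the inverse CDF (quantile function):
x = F⁻¹(0.95) = 1.6020

Verification: P(X ≤ 1.6020) = 0.95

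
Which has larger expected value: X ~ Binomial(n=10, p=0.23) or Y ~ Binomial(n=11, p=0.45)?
Y has larger mean (4.9500 > 2.3000)

Compute the expected value for each distribution:

X ~ Binomial(n=10, p=0.23):
E[X] = 2.3000

Y ~ Binomial(n=11, p=0.45):
E[Y] = 4.9500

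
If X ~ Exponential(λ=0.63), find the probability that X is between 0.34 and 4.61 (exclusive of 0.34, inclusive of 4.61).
0.752400

We have X ~ Exponential(λ=0.63).

To find P(0.34 < X ≤ 4.61), we use:
P(0.34 < X ≤ 4.61) = P(X ≤ 4.61) - P(X ≤ 0.34)
                 = F(4.61) - F(0.34)
                 = 0.945213 - 0.192813
                 = 0.752400

So there's approximately a 75.2% chance that X falls in this range.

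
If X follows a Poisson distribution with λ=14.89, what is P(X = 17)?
0.083463

We have X ~ Poisson(λ=14.89).

For a Poisson distribution, the PMF gives us the probability of each outcome.

Using the PMF formula:
P(X = 17) = 0.083463

Rounded to 4 decimal places: 0.0835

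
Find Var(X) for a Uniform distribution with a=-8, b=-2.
3.0000

We have X ~ Uniform(a=-8, b=-2).

For a Uniform distribution with a=-8, b=-2:
Var(X) = 3.0000

The variance measures the spread of the distribution around the mean.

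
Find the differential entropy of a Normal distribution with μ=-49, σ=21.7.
4.4963 nats

We have X ~ Normal(μ=-49, σ=21.7).

The differential entropy measures the uncertainty or information content of the distribution.

For a Normal distribution with μ=-49, σ=21.7:
h(X) = 4.4963 nats

(In bits, this would be 6.4867 bits.)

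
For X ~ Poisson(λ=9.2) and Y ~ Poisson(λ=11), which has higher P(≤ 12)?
X has higher probability (P(X ≤ 12) = 0.8607 > P(Y ≤ 12) = 0.6887)

Compute P(≤ 12) for each distribution:

X ~ Poisson(λ=9.2):
P(X ≤ 12) = 0.8607

Y ~ Poisson(λ=11):
P(Y ≤ 12) = 0.6887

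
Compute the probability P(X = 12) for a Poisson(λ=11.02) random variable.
0.109627

We have X ~ Poisson(λ=11.02).

For a Poisson distribution, the PMF gives us the probability of each outcome.

Using the PMF formula:
P(X = 12) = 0.109627

Rounded to 4 decimal places: 0.1096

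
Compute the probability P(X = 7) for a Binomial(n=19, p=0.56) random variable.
0.045822

We have X ~ Binomial(n=19, p=0.56).

For a Binomial distribution, the PMF gives us the probability of each outcome.

Using the PMF formula:
P(X = 7) = 0.045822

Rounded to 4 decimal places: 0.0458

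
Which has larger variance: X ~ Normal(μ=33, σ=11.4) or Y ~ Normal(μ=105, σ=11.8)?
Y has larger variance (139.2400 > 129.9600)

Compute the variance for each distribution:

X ~ Normal(μ=33, σ=11.4):
Var(X) = 129.9600

Y ~ Normal(μ=105, σ=11.8):
Var(Y) = 139.2400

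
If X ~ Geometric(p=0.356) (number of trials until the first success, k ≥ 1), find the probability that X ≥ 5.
0.172006

We have X ~ Geometric(p=0.356) (number of trials until the first success, k ≥ 1).

For discrete distributions, P(X ≥ 5) = 1 - P(X ≤ 4).

P(X ≤ 4) = 0.827994
P(X ≥ 5) = 1 - 0.827994 = 0.172006

So there's approximately a 17.2% chance that X is at least 5.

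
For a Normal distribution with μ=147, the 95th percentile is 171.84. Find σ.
σ = 15.1016

For X ~ Normal(μ, σ), the p-th percentile satisfies x = μ + z_p × σ,
where z_p = Φ⁻¹(p) is the standard normal quantile.

Step 1: z_{0.95} = Φ⁻¹(0.95) = 1.6449

Step 2: Solve for σ:
171.84 = 147 + 1.6449 × σ
σ = (171.84 - 147) / 1.6449
σ = 24.84 / 1.6449
σ = 15.1016

Verification: μ + z × σ = 147 + 1.6449 × 15.1016 = 171.84 ✓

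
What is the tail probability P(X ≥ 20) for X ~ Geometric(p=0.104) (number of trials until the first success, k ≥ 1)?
0.124123

We have X ~ Geometric(p=0.104) (number of trials until the first success, k ≥ 1).

For discrete distributions, P(X ≥ 20) = 1 - P(X ≤ 19).

P(X ≤ 19) = 0.875877
P(X ≥ 20) = 1 - 0.875877 = 0.124123

So there's approximately a 12.4% chance that X is at least 20.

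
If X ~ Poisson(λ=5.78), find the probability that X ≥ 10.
0.069611

We have X ~ Poisson(λ=5.78).

For discrete distributions, P(X ≥ 10) = 1 - P(X ≤ 9).

P(X ≤ 9) = 0.930389
P(X ≥ 10) = 1 - 0.930389 = 0.069611

So there's approximately a 7.0% chance that X is at least 10.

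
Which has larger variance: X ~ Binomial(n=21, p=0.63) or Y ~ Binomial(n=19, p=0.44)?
X has larger variance (4.8951 > 4.6816)

Compute the variance for each distribution:

X ~ Binomial(n=21, p=0.63):
Var(X) = 4.8951

Y ~ Binomial(n=19, p=0.44):
Var(Y) = 4.6816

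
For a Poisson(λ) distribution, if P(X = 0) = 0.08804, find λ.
λ = 2.4300

For a Poisson(λ) distribution, the PMF at 0 is:
P(X = 0) = λ^0 e^(-λ) / 0! = e^(-λ)

Given P(X = 0) = 0.08804:
e^(-λ) = 0.08804
-λ = ln(0.08804)
λ = -ln(0.08804) = 2.4300

Verification: e^(-2.4300) = 0.08804 ✓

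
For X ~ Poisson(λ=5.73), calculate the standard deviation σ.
2.3937

We have X ~ Poisson(λ=5.73).

For a Poisson distribution with λ=5.73:
σ = √Var(X) = 2.3937

The standard deviation is the square root of the variance.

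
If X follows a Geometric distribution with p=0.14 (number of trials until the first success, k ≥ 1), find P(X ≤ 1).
0.140000

We have X ~ Geometric(p=0.14) (number of trials until the first success, k ≥ 1).

The CDF gives us P(X ≤ k).

Using the CDF:
P(X ≤ 1) = 0.140000

This means there's approximately a 14.0% chance that X is at most 1.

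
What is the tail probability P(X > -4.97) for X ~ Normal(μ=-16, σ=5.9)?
0.030777

We have X ~ Normal(μ=-16, σ=5.9).

P(X > -4.97) = 1 - P(X ≤ -4.97)
                = 1 - F(-4.97)
                = 1 - 0.969223
                = 0.030777

So there's approximately a 3.1% chance that X exceeds -4.97.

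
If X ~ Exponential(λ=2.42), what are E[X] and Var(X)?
E[X] = 0.4132, Var(X) = 0.1708

We have X ~ Exponential(λ=2.42).

For an Exponential distribution with λ=2.42:

Expected value:
E[X] = 0.4132

Variance:
Var(X) = 0.1708

Standard deviation:
σ = √Var(X) = 0.4132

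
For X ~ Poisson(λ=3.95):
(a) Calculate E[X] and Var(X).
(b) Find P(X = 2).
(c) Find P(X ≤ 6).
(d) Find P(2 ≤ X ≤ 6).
(a) E[X] = 3.9500, Var(X) = 3.9500
(b) P(X = 2) = 0.150211
(c) P(X ≤ 6) = 0.894470
(d) P(2 ≤ X ≤ 6) = 0.799160

We have X ~ Poisson(λ=3.95).

(a) Moments:
E[X] = 3.9500
Var(X) = 3.9500
σ = √Var(X) = 1.9875

(b) Point probability using PMF:
P(X = 2) = 0.150211

(c) Cumulative probability using CDF:
P(X ≤ 6) = F(6) = 0.894470

(d) Range probability:
P(2 ≤ X ≤ 6) = P(X ≤ 6) - P(X ≤ 1)
                   = F(6) - F(1)
                   = 0.894470 - 0.095311
                   = 0.799160

This means approximately 79.9% of outcomes fall in the interval [2, 6].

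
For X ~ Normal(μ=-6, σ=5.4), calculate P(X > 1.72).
0.076412

We have X ~ Normal(μ=-6, σ=5.4).

P(X > 1.72) = 1 - P(X ≤ 1.72)
                = 1 - F(1.72)
                = 1 - 0.923588
                = 0.076412

So there's approximately a 7.6% chance that X exceeds 1.72.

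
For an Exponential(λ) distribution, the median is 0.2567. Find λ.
λ = 2.7002

For X ~ Exponential(λ), the CDF is F(x) = 1 - e^(-λx).
The median m satisfies F(m) = 0.5:
1 - e^(-λm) = 0.5
e^(-λm) = 0.5
λm = ln(2)
m = ln(2) / λ

Given m = 0.2567:
λ = ln(2) / 0.2567 = 0.693147 / 0.2567 = 2.7002

Verification: ln(2) / 2.7002 = 0.2567 ✓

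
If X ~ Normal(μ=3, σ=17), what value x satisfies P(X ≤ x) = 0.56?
5.5665

We have X ~ Normal(μ=3, σ=17).

We want to find x such that P(X ≤ x) = 0.56.

This is the 56th percentile, which means 56% of values fall below this point.

Using the inverse CDF (quantile function):
x = F⁻¹(0.56) = 5.5665

Verification: P(X ≤ 5.5665) = 0.56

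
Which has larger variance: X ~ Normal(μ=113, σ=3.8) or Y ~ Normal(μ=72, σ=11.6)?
Y has larger variance (134.5600 > 14.4400)

Compute the variance for each distribution:

X ~ Normal(μ=113, σ=3.8):
Var(X) = 14.4400

Y ~ Normal(μ=72, σ=11.6):
Var(Y) = 134.5600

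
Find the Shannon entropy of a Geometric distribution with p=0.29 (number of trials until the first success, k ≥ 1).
2.0764 nats

We have X ~ Geometric(p=0.29) (number of trials until the first success, k ≥ 1).

The Shannon entropy measures the uncertainty or information content of the distribution.

For a Geometric distribution with p=0.29 (number of trials until the first success, k ≥ 1):
H(X) = 2.0764 nats

(In bits, this would be 2.9956 bits.)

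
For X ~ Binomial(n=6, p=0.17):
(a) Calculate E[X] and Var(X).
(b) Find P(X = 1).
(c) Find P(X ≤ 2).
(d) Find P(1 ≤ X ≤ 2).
(a) E[X] = 1.0200, Var(X) = 0.8466
(b) P(X = 1) = 0.401782
(c) P(X ≤ 2) = 0.934454
(d) P(1 ≤ X ≤ 2) = 0.607514

We have X ~ Binomial(n=6, p=0.17).

(a) Moments:
E[X] = 1.0200
Var(X) = 0.8466
σ = √Var(X) = 0.9201

(b) Point probability using PMF:
P(X = 1) = 0.401782

(c) Cumulative probability using CDF:
P(X ≤ 2) = F(2) = 0.934454

(d) Range probability:
P(1 ≤ X ≤ 2) = P(X ≤ 2) - P(X ≤ 0)
                   = F(2) - F(0)
                   = 0.934454 - 0.326940
                   = 0.607514

This means approximately 60.8% of outcomes fall in the interval [1, 2].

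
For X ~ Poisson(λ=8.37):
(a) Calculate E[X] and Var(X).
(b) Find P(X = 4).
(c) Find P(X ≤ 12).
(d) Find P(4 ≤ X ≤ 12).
(a) E[X] = 8.3700, Var(X) = 8.3700
(b) P(X = 4) = 0.047386
(c) P(X ≤ 12) = 0.916728
(d) P(4 ≤ X ≤ 12) = 0.883794

We have X ~ Poisson(λ=8.37).

(a) Moments:
E[X] = 8.3700
Var(X) = 8.3700
σ = √Var(X) = 2.8931

(b) Point probability using PMF:
P(X = 4) = 0.047386

(c) Cumulative probability using CDF:
P(X ≤ 12) = F(12) = 0.916728

(d) Range probability:
P(4 ≤ X ≤ 12) = P(X ≤ 12) - P(X ≤ 3)
                   = F(12) - F(3)
                   = 0.916728 - 0.032933
                   = 0.883794

This means approximately 88.4% of outcomes fall in the interval [4, 12].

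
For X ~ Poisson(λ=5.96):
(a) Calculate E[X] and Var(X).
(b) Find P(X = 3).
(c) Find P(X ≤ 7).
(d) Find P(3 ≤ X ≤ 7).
(a) E[X] = 5.9600, Var(X) = 5.9600
(b) P(X = 3) = 0.091032
(c) P(X ≤ 7) = 0.749468
(d) P(3 ≤ X ≤ 7) = 0.685691

We have X ~ Poisson(λ=5.96).

(a) Moments:
E[X] = 5.9600
Var(X) = 5.9600
σ = √Var(X) = 2.4413

(b) Point probability using PMF:
P(X = 3) = 0.091032

(c) Cumulative probability using CDF:
P(X ≤ 7) = F(7) = 0.749468

(d) Range probability:
P(3 ≤ X ≤ 7) = P(X ≤ 7) - P(X ≤ 2)
                   = F(7) - F(2)
                   = 0.749468 - 0.063777
                   = 0.685691

This means approximately 68.6% of outcomes fall in the interval [3, 7].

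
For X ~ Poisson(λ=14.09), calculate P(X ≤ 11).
0.252521

We have X ~ Poisson(λ=14.09).

The CDF gives us P(X ≤ k).

Using the CDF:
P(X ≤ 11) = 0.252521

This means there's approximately a 25.3% chance that X is at most 11.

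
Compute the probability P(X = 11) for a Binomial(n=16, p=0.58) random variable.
0.142639

We have X ~ Binomial(n=16, p=0.58).

For a Binomial distribution, the PMF gives us the probability of each outcome.

Using the PMF formula:
P(X = 11) = 0.142639

Rounded to 4 decimal places: 0.1426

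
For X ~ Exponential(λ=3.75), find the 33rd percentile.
0.1068

We have X ~ Exponential(λ=3.75).

We want to find x such that P(X ≤ x) = 0.33.

This is the 33rd percentile, which means 33% of values fall below this point.

Using the inverse CDF (quantile function):
x = F⁻¹(0.33) = 0.1068

Verification: P(X ≤ 0.1068) = 0.33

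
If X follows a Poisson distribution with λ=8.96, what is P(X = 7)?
0.118154

We have X ~ Poisson(λ=8.96).

For a Poisson distribution, the PMF gives us the probability of each outcome.

Using the PMF formula:
P(X = 7) = 0.118154

Rounded to 4 decimal places: 0.1182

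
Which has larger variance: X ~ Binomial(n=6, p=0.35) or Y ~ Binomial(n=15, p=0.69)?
Y has larger variance (3.2085 > 1.3650)

Compute the variance for each distribution:

X ~ Binomial(n=6, p=0.35):
Var(X) = 1.3650

Y ~ Binomial(n=15, p=0.69):
Var(Y) = 3.2085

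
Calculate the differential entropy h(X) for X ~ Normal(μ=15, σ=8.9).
3.6050 nats

We have X ~ Normal(μ=15, σ=8.9).

The differential entropy measures the uncertainty or information content of the distribution.

For a Normal distribution with μ=15, σ=8.9:
h(X) = 3.6050 nats

(In bits, this would be 5.2009 bits.)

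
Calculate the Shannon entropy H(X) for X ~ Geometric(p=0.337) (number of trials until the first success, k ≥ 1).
1.8962 nats

We have X ~ Geometric(p=0.337) (number of trials until the first success, k ≥ 1).

The Shannon entropy measures the uncertainty or information content of the distribution.

For a Geometric distribution with p=0.337 (number of trials until the first success, k ≥ 1):
H(X) = 1.8962 nats

(In bits, this would be 2.7357 bits.)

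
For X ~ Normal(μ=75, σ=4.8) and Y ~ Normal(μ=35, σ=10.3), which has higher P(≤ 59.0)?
Y has higher probability (P(Y ≤ 59.0) = 0.9901 > P(X ≤ 59.0) = 0.0004)

Compute P(≤ 59.0) for each distribution:

X ~ Normal(μ=75, σ=4.8):
P(X ≤ 59.0) = 0.0004

Y ~ Normal(μ=35, σ=10.3):
P(Y ≤ 59.0) = 0.9901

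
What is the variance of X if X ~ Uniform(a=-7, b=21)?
65.3333

We have X ~ Uniform(a=-7, b=21).

For a Uniform distribution with a=-7, b=21:
Var(X) = 65.3333

The variance measures the spread of the distribution around the mean.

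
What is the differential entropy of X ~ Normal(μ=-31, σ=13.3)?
4.0067 nats

We have X ~ Normal(μ=-31, σ=13.3).

The differential entropy measures the uncertainty or information content of the distribution.

For a Normal distribution with μ=-31, σ=13.3:
h(X) = 4.0067 nats

(In bits, this would be 5.7804 bits.)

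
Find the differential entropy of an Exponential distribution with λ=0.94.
1.0619 nats

We have X ~ Exponential(λ=0.94).

The differential entropy measures the uncertainty or information content of the distribution.

For an Exponential distribution with λ=0.94:
h(X) = 1.0619 nats

(In bits, this would be 1.5320 bits.)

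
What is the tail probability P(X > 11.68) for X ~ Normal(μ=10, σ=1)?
0.046479

We have X ~ Normal(μ=10, σ=1).

P(X > 11.68) = 1 - P(X ≤ 11.68)
                = 1 - F(11.68)
                = 1 - 0.953521
                = 0.046479

So there's approximately a 4.6% chance that X exceeds 11.68.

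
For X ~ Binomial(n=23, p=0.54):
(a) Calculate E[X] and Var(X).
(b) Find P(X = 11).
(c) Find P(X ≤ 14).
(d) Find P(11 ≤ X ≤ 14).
(a) E[X] = 12.4200, Var(X) = 5.7132
(b) P(X = 11) = 0.138174
(c) P(X ≤ 14) = 0.807254
(d) P(11 ≤ X ≤ 14) = 0.596599

We have X ~ Binomial(n=23, p=0.54).

(a) Moments:
E[X] = 12.4200
Var(X) = 5.7132
σ = √Var(X) = 2.3902

(b) Point probability using PMF:
P(X = 11) = 0.138174

(c) Cumulative probability using CDF:
P(X ≤ 14) = F(14) = 0.807254

(d) Range probability:
P(11 ≤ X ≤ 14) = P(X ≤ 14) - P(X ≤ 10)
                   = F(14) - F(10)
                   = 0.807254 - 0.210655
                   = 0.596599

This means approximately 59.7% of outcomes fall in the interval [11, 14].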